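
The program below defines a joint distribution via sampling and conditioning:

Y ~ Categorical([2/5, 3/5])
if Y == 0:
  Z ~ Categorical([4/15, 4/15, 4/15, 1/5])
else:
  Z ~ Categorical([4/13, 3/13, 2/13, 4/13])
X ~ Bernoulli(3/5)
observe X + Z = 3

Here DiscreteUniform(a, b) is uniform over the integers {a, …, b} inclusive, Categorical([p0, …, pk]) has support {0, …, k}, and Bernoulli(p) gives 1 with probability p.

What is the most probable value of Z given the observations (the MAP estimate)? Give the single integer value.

Enumerate traces; 4 have nonzero weight after conditioning:
  (Y=0, Z=2, X=1) weight 8/125
  (Y=0, Z=3, X=0) weight 4/125
  (Y=1, Z=2, X=1) weight 18/325
  (Y=1, Z=3, X=0) weight 24/325
Group by Z:
  weight(Z=2) = 194/1625
  weight(Z=3) = 172/1625
Total weight = 194/1625 + 172/1625 = 366/1625
P(Z=2 | obs) = 194/1625 / 366/1625 = 97/183
P(Z=3 | obs) = 172/1625 / 366/1625 = 86/183
argmax = 2

argmax_v P(Z = v | obs) = 2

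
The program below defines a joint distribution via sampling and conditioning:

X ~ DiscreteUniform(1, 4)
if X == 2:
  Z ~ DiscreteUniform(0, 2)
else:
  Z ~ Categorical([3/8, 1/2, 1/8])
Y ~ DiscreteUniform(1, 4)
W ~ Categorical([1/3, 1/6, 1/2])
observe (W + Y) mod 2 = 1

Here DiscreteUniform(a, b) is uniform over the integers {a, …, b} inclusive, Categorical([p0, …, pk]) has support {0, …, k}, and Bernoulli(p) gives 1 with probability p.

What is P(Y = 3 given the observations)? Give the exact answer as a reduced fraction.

P(Y = 3 | obs) = 5/12

Enumerate traces; 72 have nonzero weight after conditioning:
  (X=1, Z=0, Y=1, W=0) weight 1/128
  (X=1, Z=0, Y=1, W=2) weight 3/256
  (X=1, Z=0, Y=2, W=1) weight 1/256
  (X=1, Z=0, Y=3, W=0) weight 1/128
  (X=1, Z=0, Y=3, W=2) weight 3/256
  (X=1, Z=0, Y=4, W=1) weight 1/256
  (X=1, Z=1, Y=1, W=0) weight 1/96
  (X=1, Z=1, Y=1, W=2) weight 1/64
  … 64 more
Group by Y:
  weight(Y=1) = 5/24
  weight(Y=2) = 1/24
  weight(Y=3) = 5/24
  weight(Y=4) = 1/24
Total weight = 5/24 + 1/24 + 5/24 + 1/24 = 1/2
P(Y=1 | obs) = 5/24 / 1/2 = 5/12
P(Y=2 | obs) = 1/24 / 1/2 = 1/12
P(Y=3 | obs) = 5/24 / 1/2 = 5/12
P(Y=4 | obs) = 1/24 / 1/2 = 1/12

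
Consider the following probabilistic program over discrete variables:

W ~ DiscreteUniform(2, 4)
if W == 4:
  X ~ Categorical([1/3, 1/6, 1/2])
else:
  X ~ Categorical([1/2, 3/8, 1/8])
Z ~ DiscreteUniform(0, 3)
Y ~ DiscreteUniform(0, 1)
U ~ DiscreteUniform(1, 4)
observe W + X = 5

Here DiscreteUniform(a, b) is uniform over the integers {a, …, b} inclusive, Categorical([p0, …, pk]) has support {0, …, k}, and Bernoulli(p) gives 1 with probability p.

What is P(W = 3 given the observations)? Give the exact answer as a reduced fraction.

P(W = 3 | obs) = 3/7

Enumerate traces; 64 have nonzero weight after conditioning:
  (W=3, X=2, Z=0, Y=0, U=1) weight 1/768
  (W=3, X=2, Z=0, Y=0, U=2) weight 1/768
  (W=3, X=2, Z=0, Y=0, U=3) weight 1/768
  (W=3, X=2, Z=0, Y=0, U=4) weight 1/768
  (W=3, X=2, Z=0, Y=1, U=1) weight 1/768
  (W=3, X=2, Z=0, Y=1, U=2) weight 1/768
  (W=3, X=2, Z=0, Y=1, U=3) weight 1/768
  (W=3, X=2, Z=0, Y=1, U=4) weight 1/768
  (W=4, X=1, Z=0, Y=0, U=1) weight 1/576
  … 55 more
Group by W:
  weight(W=3) = 1/24
  weight(W=4) = 1/18
Total weight = 1/24 + 1/18 = 7/72
P(W=3 | obs) = 1/24 / 7/72 = 3/7
P(W=4 | obs) = 1/18 / 7/72 = 4/7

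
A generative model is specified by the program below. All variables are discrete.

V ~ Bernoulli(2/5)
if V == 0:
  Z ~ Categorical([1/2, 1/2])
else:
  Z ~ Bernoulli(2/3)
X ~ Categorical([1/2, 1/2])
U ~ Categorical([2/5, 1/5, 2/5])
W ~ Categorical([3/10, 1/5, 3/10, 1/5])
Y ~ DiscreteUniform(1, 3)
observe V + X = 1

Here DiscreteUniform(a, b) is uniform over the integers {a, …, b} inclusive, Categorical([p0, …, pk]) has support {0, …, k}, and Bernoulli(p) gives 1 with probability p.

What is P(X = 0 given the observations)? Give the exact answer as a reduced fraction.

Enumerate traces; 144 have nonzero weight after conditioning:
  (V=0, Z=0, X=1, U=0, W=0, Y=1) weight 3/500
  (V=0, Z=0, X=1, U=0, W=0, Y=2) weight 3/500
  (V=0, Z=0, X=1, U=0, W=0, Y=3) weight 3/500
  (V=0, Z=0, X=1, U=0, W=1, Y=1) weight 1/250
  (V=0, Z=0, X=1, U=0, W=1, Y=2) weight 1/250
  (V=0, Z=0, X=1, U=0, W=1, Y=3) weight 1/250
  (V=0, Z=0, X=1, U=0, W=2, Y=1) weight 3/500
  (V=0, Z=0, X=1, U=0, W=2, Y=2) weight 3/500
  (V=1, Z=0, X=0, U=0, W=0, Y=1) weight 1/375
  … 135 more
Group by X:
  weight(X=0) = 1/5
  weight(X=1) = 3/10
Total weight = 1/5 + 3/10 = 1/2
P(X=0 | obs) = 1/5 / 1/2 = 2/5
P(X=1 | obs) = 3/10 / 1/2 = 3/5

P(X = 0 | obs) = 2/5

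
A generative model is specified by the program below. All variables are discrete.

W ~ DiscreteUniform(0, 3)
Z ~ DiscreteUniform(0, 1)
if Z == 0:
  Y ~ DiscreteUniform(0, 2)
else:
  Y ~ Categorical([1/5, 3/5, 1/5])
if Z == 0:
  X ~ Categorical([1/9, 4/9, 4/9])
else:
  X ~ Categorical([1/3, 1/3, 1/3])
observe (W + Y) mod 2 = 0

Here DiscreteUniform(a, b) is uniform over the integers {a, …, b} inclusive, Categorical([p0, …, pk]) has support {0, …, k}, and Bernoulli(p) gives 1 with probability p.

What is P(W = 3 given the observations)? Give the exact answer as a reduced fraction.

Enumerate traces; 36 have nonzero weight after conditioning:
  (W=0, Z=0, Y=0, X=0) weight 1/216
  (W=0, Z=0, Y=0, X=1) weight 1/54
  (W=0, Z=0, Y=0, X=2) weight 1/54
  (W=0, Z=0, Y=2, X=0) weight 1/216
  (W=0, Z=0, Y=2, X=1) weight 1/54
  (W=0, Z=0, Y=2, X=2) weight 1/54
  (W=0, Z=1, Y=0, X=0) weight 1/120
  (W=0, Z=1, Y=0, X=1) weight 1/120
  (W=1, Z=0, Y=1, X=0) weight 1/216
  (W=2, Z=0, Y=0, X=0) weight 1/216
  … 26 more
Group by W:
  weight(W=0) = 2/15
  weight(W=1) = 7/60
  weight(W=2) = 2/15
  weight(W=3) = 7/60
Total weight = 2/15 + 7/60 + 2/15 + 7/60 = 1/2
P(W=0 | obs) = 2/15 / 1/2 = 4/15
P(W=1 | obs) = 7/60 / 1/2 = 7/30
P(W=2 | obs) = 2/15 / 1/2 = 4/15
P(W=3 | obs) = 7/60 / 1/2 = 7/30

P(W = 3 | obs) = 7/30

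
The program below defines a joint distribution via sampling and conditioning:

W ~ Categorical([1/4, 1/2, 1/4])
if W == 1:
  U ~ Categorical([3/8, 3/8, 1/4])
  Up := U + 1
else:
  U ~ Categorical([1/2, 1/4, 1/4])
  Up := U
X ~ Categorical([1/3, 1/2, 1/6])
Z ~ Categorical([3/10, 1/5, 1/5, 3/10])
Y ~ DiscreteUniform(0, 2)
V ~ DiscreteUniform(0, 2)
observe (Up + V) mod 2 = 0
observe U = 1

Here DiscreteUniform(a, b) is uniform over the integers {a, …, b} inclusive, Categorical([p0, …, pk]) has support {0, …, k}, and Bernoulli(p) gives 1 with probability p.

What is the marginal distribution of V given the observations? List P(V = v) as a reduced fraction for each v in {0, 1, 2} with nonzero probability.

P(V=0) = 3/8, P(V=1) = 1/4, P(V=2) = 3/8

Enumerate traces; 144 have nonzero weight after conditioning:
  (W=0, U=1, X=0, Z=0, Y=0, V=1) weight 1/1440
  (W=0, U=1, X=0, Z=0, Y=1, V=1) weight 1/1440
  (W=0, U=1, X=0, Z=0, Y=2, V=1) weight 1/1440
  (W=0, U=1, X=0, Z=1, Y=0, V=1) weight 1/2160
  (W=0, U=1, X=0, Z=1, Y=1, V=1) weight 1/2160
  (W=0, U=1, X=0, Z=1, Y=2, V=1) weight 1/2160
  (W=0, U=1, X=0, Z=2, Y=0, V=1) weight 1/2160
  (W=0, U=1, X=0, Z=2, Y=1, V=1) weight 1/2160
  (W=1, U=1, X=0, Z=0, Y=0, V=0) weight 1/480
  (W=1, U=1, X=0, Z=0, Y=0, V=2) weight 1/480
  … 134 more
Group by V:
  weight(V=0) = 1/16
  weight(V=1) = 1/24
  weight(V=2) = 1/16
Total weight = 1/16 + 1/24 + 1/16 = 1/6
P(V=0 | obs) = 1/16 / 1/6 = 3/8
P(V=1 | obs) = 1/24 / 1/6 = 1/4
P(V=2 | obs) = 1/16 / 1/6 = 3/8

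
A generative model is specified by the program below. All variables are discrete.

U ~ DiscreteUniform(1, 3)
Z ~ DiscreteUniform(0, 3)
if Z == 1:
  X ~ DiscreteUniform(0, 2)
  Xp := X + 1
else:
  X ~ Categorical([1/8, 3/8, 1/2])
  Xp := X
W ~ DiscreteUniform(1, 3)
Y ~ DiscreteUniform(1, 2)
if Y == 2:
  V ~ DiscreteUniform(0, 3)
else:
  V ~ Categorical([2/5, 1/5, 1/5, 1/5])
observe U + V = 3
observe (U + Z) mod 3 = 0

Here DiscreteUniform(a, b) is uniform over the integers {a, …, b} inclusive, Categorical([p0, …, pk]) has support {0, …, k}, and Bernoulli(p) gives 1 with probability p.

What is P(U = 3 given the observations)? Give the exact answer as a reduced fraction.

P(U = 3 | obs) = 13/22

Enumerate traces; 72 have nonzero weight after conditioning:
  (U=1, Z=2, X=0, W=1, Y=1, V=2) weight 1/2880
  (U=1, Z=2, X=0, W=1, Y=2, V=2) weight 1/2304
  (U=1, Z=2, X=0, W=2, Y=1, V=2) weight 1/2880
  (U=1, Z=2, X=0, W=2, Y=2, V=2) weight 1/2304
  (U=1, Z=2, X=0, W=3, Y=1, V=2) weight 1/2880
  (U=1, Z=2, X=0, W=3, Y=2, V=2) weight 1/2304
  (U=1, Z=2, X=1, W=1, Y=1, V=2) weight 1/960
  (U=1, Z=2, X=1, W=1, Y=2, V=2) weight 1/768
  (U=2, Z=1, X=0, W=1, Y=1, V=1) weight 1/1080
  (U=3, Z=0, X=0, W=1, Y=1, V=0) weight 1/1440
  … 62 more
Group by U:
  weight(U=1) = 3/160
  weight(U=2) = 3/160
  weight(U=3) = 13/240
Total weight = 3/160 + 3/160 + 13/240 = 11/120
P(U=1 | obs) = 3/160 / 11/120 = 9/44
P(U=2 | obs) = 3/160 / 11/120 = 9/44
P(U=3 | obs) = 13/240 / 11/120 = 13/22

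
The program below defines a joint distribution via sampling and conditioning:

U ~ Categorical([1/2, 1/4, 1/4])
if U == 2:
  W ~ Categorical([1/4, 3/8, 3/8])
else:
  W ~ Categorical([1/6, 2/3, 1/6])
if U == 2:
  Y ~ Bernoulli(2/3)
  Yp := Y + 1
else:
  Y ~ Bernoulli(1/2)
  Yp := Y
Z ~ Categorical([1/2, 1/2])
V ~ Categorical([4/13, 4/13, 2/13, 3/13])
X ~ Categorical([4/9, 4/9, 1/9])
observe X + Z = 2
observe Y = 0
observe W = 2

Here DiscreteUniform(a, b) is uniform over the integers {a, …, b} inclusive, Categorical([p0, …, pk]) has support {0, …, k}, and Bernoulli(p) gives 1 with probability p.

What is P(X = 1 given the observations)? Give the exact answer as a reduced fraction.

P(X = 1 | obs) = 4/5

Enumerate traces; 24 have nonzero weight after conditioning:
  (U=0, W=2, Y=0, Z=0, V=0, X=2) weight 1/1404
  (U=0, W=2, Y=0, Z=0, V=1, X=2) weight 1/1404
  (U=0, W=2, Y=0, Z=0, V=2, X=2) weight 1/2808
  (U=0, W=2, Y=0, Z=0, V=3, X=2) weight 1/1872
  (U=0, W=2, Y=0, Z=1, V=0, X=1) weight 1/351
  (U=0, W=2, Y=0, Z=1, V=1, X=1) weight 1/351
  (U=0, W=2, Y=0, Z=1, V=2, X=1) weight 1/702
  (U=0, W=2, Y=0, Z=1, V=3, X=1) weight 1/468
  … 16 more
Group by X:
  weight(X=1) = 1/48
  weight(X=2) = 1/192
Total weight = 1/48 + 1/192 = 5/192
P(X=1 | obs) = 1/48 / 5/192 = 4/5
P(X=2 | obs) = 1/192 / 5/192 = 1/5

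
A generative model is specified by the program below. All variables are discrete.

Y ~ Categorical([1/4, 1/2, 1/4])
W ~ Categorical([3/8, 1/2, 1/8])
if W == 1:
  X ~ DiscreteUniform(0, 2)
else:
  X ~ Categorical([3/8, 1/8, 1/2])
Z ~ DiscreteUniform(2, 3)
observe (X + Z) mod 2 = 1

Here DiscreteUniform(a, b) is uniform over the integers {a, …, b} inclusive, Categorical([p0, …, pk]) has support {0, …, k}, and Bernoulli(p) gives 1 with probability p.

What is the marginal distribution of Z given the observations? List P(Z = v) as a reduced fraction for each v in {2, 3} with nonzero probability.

Enumerate traces; 27 have nonzero weight after conditioning:
  (Y=0, W=0, X=0, Z=3) weight 9/512
  (Y=0, W=0, X=1, Z=2) weight 3/512
  (Y=0, W=0, X=2, Z=3) weight 3/128
  (Y=0, W=1, X=0, Z=3) weight 1/48
  (Y=0, W=1, X=1, Z=2) weight 1/48
  (Y=0, W=1, X=2, Z=3) weight 1/48
  (Y=0, W=2, X=0, Z=3) weight 3/512
  (Y=0, W=2, X=1, Z=2) weight 1/512
  … 19 more
Group by Z:
  weight(Z=2) = 11/96
  weight(Z=3) = 37/96
Total weight = 11/96 + 37/96 = 1/2
P(Z=2 | obs) = 11/96 / 1/2 = 11/48
P(Z=3 | obs) = 37/96 / 1/2 = 37/48

P(Z=2) = 11/48, P(Z=3) = 37/48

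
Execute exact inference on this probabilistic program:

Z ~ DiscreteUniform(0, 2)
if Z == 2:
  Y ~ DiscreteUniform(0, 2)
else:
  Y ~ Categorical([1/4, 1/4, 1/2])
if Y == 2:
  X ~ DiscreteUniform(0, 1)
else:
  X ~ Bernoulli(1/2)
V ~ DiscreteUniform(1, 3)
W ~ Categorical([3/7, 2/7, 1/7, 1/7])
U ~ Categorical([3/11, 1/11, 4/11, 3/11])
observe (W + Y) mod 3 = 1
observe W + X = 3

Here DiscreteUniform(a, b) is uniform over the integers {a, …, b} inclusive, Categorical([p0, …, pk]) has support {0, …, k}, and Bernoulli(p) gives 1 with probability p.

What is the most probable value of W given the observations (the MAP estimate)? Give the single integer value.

argmax_v P(W = v | obs) = 2

Enumerate traces; 72 have nonzero weight after conditioning:
  (Z=0, Y=1, X=0, V=1, W=3, U=0) weight 1/1848
  (Z=0, Y=1, X=0, V=1, W=3, U=1) weight 1/5544
  (Z=0, Y=1, X=0, V=1, W=3, U=2) weight 1/1386
  (Z=0, Y=1, X=0, V=1, W=3, U=3) weight 1/1848
  (Z=0, Y=1, X=0, V=2, W=3, U=0) weight 1/1848
  (Z=0, Y=1, X=0, V=2, W=3, U=1) weight 1/5544
  (Z=0, Y=1, X=0, V=2, W=3, U=2) weight 1/1386
  (Z=0, Y=1, X=0, V=2, W=3, U=3) weight 1/1848
  (Z=0, Y=2, X=1, V=1, W=2, U=0) weight 1/924
  … 63 more
Group by W:
  weight(W=2) = 2/63
  weight(W=3) = 5/252
Total weight = 2/63 + 5/252 = 13/252
P(W=2 | obs) = 2/63 / 13/252 = 8/13
P(W=3 | obs) = 5/252 / 13/252 = 5/13
argmax = 2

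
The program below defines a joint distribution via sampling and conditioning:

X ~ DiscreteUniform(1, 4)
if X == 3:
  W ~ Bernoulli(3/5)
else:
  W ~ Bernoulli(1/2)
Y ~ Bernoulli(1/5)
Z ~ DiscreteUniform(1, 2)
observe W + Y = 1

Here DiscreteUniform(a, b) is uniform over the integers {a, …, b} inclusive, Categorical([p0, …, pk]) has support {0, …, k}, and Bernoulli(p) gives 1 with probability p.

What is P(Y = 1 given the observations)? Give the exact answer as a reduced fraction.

Enumerate traces; 16 have nonzero weight after conditioning:
  (X=1, W=0, Y=1, Z=1) weight 1/80
  (X=1, W=0, Y=1, Z=2) weight 1/80
  (X=1, W=1, Y=0, Z=1) weight 1/20
  (X=1, W=1, Y=0, Z=2) weight 1/20
  (X=2, W=0, Y=1, Z=1) weight 1/80
  (X=2, W=0, Y=1, Z=2) weight 1/80
  (X=2, W=1, Y=0, Z=1) weight 1/20
  (X=2, W=1, Y=0, Z=2) weight 1/20
  … 8 more
Group by Y:
  weight(Y=0) = 21/50
  weight(Y=1) = 19/200
Total weight = 21/50 + 19/200 = 103/200
P(Y=0 | obs) = 21/50 / 103/200 = 84/103
P(Y=1 | obs) = 19/200 / 103/200 = 19/103

P(Y = 1 | obs) = 19/103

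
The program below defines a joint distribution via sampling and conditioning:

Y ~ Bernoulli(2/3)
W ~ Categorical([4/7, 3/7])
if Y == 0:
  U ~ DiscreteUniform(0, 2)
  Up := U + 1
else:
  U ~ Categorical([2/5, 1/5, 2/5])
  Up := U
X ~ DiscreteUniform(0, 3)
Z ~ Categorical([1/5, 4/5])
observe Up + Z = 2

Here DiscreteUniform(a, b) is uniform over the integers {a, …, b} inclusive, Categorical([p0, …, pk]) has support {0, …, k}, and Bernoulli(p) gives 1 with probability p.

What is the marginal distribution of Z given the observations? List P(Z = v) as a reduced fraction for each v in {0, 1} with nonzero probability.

Enumerate traces; 32 have nonzero weight after conditioning:
  (Y=0, W=0, U=0, X=0, Z=1) weight 4/315
  (Y=0, W=0, U=0, X=1, Z=1) weight 4/315
  (Y=0, W=0, U=0, X=2, Z=1) weight 4/315
  (Y=0, W=0, U=0, X=3, Z=1) weight 4/315
  (Y=0, W=0, U=1, X=0, Z=0) weight 1/315
  (Y=0, W=0, U=1, X=1, Z=0) weight 1/315
  (Y=0, W=0, U=1, X=2, Z=0) weight 1/315
  (Y=0, W=0, U=1, X=3, Z=0) weight 1/315
  … 24 more
Group by Z:
  weight(Z=0) = 17/225
  weight(Z=1) = 44/225
Total weight = 17/225 + 44/225 = 61/225
P(Z=0 | obs) = 17/225 / 61/225 = 17/61
P(Z=1 | obs) = 44/225 / 61/225 = 44/61

P(Z=0) = 17/61, P(Z=1) = 44/61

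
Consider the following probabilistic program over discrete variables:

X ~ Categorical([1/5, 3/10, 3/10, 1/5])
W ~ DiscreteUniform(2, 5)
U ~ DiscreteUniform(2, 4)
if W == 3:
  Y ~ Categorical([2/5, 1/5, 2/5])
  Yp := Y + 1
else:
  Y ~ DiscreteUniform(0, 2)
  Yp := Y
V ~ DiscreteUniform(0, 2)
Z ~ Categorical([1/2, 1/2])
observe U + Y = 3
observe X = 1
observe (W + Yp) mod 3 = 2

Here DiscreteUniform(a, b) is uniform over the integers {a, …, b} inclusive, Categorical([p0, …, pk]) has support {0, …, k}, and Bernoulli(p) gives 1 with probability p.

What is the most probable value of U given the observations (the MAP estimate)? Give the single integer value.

Enumerate traces; 24 have nonzero weight after conditioning:
  (X=1, W=2, U=3, Y=0, V=0, Z=0) weight 1/720
  (X=1, W=2, U=3, Y=0, V=0, Z=1) weight 1/720
  (X=1, W=2, U=3, Y=0, V=1, Z=0) weight 1/720
  (X=1, W=2, U=3, Y=0, V=1, Z=1) weight 1/720
  (X=1, W=2, U=3, Y=0, V=2, Z=0) weight 1/720
  (X=1, W=2, U=3, Y=0, V=2, Z=1) weight 1/720
  (X=1, W=3, U=2, Y=1, V=0, Z=0) weight 1/1200
  (X=1, W=3, U=2, Y=1, V=0, Z=1) weight 1/1200
  … 16 more
Group by U:
  weight(U=2) = 1/75
  weight(U=3) = 1/60
Total weight = 1/75 + 1/60 = 3/100
P(U=2 | obs) = 1/75 / 3/100 = 4/9
P(U=3 | obs) = 1/60 / 3/100 = 5/9
argmax = 3

argmax_v P(U = v | obs) = 3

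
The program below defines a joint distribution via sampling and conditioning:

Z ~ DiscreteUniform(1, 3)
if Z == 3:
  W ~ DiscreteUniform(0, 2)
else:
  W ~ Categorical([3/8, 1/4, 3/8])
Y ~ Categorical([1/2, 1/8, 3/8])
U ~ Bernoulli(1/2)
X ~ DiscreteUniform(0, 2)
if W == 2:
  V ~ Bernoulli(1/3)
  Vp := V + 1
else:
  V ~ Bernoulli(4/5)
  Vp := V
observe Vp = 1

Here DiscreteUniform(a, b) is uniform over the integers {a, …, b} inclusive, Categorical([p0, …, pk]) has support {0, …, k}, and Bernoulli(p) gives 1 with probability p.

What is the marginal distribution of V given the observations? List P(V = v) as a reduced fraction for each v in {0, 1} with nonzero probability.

P(V=0) = 65/203, P(V=1) = 138/203

Enumerate traces; 162 have nonzero weight after conditioning:
  (Z=1, W=0, Y=0, U=0, X=0, V=1) weight 1/120
  (Z=1, W=0, Y=0, U=0, X=1, V=1) weight 1/120
  (Z=1, W=0, Y=0, U=0, X=2, V=1) weight 1/120
  (Z=1, W=0, Y=0, U=1, X=0, V=1) weight 1/120
  (Z=1, W=0, Y=0, U=1, X=1, V=1) weight 1/120
  (Z=1, W=0, Y=0, U=1, X=2, V=1) weight 1/120
  (Z=1, W=0, Y=1, U=0, X=0, V=1) weight 1/480
  (Z=1, W=0, Y=1, U=0, X=1, V=1) weight 1/480
  (Z=1, W=2, Y=0, U=0, X=0, V=0) weight 1/144
  … 153 more
Group by V:
  weight(V=0) = 13/54
  weight(V=1) = 23/45
Total weight = 13/54 + 23/45 = 203/270
P(V=0 | obs) = 13/54 / 203/270 = 65/203
P(V=1 | obs) = 23/45 / 203/270 = 138/203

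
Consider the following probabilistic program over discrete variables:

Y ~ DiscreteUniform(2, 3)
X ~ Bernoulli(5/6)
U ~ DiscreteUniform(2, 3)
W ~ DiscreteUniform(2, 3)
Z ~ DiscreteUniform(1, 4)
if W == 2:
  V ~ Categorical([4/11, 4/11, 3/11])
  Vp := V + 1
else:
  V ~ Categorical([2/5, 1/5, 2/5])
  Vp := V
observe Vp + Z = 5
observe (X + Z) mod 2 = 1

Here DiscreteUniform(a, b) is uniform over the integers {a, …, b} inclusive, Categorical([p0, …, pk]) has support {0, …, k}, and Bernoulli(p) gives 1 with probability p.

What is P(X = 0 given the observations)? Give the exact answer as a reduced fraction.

Enumerate traces; 20 have nonzero weight after conditioning:
  (Y=2, X=0, U=2, W=2, Z=3, V=1) weight 1/528
  (Y=2, X=0, U=2, W=3, Z=3, V=2) weight 1/480
  (Y=2, X=0, U=3, W=2, Z=3, V=1) weight 1/528
  (Y=2, X=0, U=3, W=3, Z=3, V=2) weight 1/480
  (Y=2, X=1, U=2, W=2, Z=2, V=2) weight 5/704
  (Y=2, X=1, U=2, W=2, Z=4, V=0) weight 5/528
  (Y=2, X=1, U=2, W=3, Z=4, V=1) weight 1/192
  (Y=2, X=1, U=3, W=2, Z=2, V=2) weight 5/704
  … 12 more
Group by X:
  weight(X=0) = 7/440
  weight(X=1) = 23/264
Total weight = 7/440 + 23/264 = 17/165
P(X=0 | obs) = 7/440 / 17/165 = 21/136
P(X=1 | obs) = 23/264 / 17/165 = 115/136

P(X = 0 | obs) = 21/136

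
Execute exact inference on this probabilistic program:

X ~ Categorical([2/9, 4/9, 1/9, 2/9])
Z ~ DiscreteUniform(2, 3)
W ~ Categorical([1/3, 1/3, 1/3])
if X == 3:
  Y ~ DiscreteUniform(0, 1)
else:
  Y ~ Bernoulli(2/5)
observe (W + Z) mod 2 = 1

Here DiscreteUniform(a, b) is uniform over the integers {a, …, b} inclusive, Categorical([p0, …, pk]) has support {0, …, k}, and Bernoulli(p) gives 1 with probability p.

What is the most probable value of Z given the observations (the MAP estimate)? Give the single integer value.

Enumerate traces; 24 have nonzero weight after conditioning:
  (X=0, Z=2, W=1, Y=0) weight 1/45
  (X=0, Z=2, W=1, Y=1) weight 2/135
  (X=0, Z=3, W=0, Y=0) weight 1/45
  (X=0, Z=3, W=0, Y=1) weight 2/135
  (X=0, Z=3, W=2, Y=0) weight 1/45
  (X=0, Z=3, W=2, Y=1) weight 2/135
  (X=1, Z=2, W=1, Y=0) weight 2/45
  (X=1, Z=2, W=1, Y=1) weight 4/135
  … 16 more
Group by Z:
  weight(Z=2) = 1/6
  weight(Z=3) = 1/3
Total weight = 1/6 + 1/3 = 1/2
P(Z=2 | obs) = 1/6 / 1/2 = 1/3
P(Z=3 | obs) = 1/3 / 1/2 = 2/3
argmax = 3

argmax_v P(Z = v | obs) = 3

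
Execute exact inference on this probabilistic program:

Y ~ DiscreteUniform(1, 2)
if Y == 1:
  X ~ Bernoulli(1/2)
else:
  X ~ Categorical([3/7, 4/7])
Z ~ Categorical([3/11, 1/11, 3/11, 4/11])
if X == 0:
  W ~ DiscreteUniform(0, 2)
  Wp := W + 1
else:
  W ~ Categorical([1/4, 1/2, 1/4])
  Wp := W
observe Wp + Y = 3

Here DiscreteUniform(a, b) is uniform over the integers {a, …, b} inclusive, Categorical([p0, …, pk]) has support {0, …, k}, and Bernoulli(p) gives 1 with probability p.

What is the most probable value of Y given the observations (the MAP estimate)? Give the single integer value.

argmax_v P(Y = v | obs) = 2

Enumerate traces; 16 have nonzero weight after conditioning:
  (Y=1, X=0, Z=0, W=1) weight 1/44
  (Y=1, X=0, Z=1, W=1) weight 1/132
  (Y=1, X=0, Z=2, W=1) weight 1/44
  (Y=1, X=0, Z=3, W=1) weight 1/33
  (Y=1, X=1, Z=0, W=2) weight 3/176
  (Y=1, X=1, Z=1, W=2) weight 1/176
  (Y=1, X=1, Z=2, W=2) weight 3/176
  (Y=1, X=1, Z=3, W=2) weight 1/44
  (Y=2, X=0, Z=0, W=0) weight 3/154
  … 7 more
Group by Y:
  weight(Y=1) = 7/48
  weight(Y=2) = 3/14
Total weight = 7/48 + 3/14 = 121/336
P(Y=1 | obs) = 7/48 / 121/336 = 49/121
P(Y=2 | obs) = 3/14 / 121/336 = 72/121
argmax = 2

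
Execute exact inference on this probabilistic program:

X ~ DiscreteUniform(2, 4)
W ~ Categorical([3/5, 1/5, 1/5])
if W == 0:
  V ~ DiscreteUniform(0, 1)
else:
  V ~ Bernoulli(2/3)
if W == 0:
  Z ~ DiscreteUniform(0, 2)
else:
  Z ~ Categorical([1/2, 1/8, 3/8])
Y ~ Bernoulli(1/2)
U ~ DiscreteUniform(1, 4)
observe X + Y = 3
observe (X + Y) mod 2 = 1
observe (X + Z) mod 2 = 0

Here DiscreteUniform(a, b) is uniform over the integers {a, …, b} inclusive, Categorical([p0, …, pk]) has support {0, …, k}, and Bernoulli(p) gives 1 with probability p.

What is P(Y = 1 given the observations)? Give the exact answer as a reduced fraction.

P(Y = 1 | obs) = 3/4

Enumerate traces; 72 have nonzero weight after conditioning:
  (X=2, W=0, V=0, Z=0, Y=1, U=1) weight 1/240
  (X=2, W=0, V=0, Z=0, Y=1, U=2) weight 1/240
  (X=2, W=0, V=0, Z=0, Y=1, U=3) weight 1/240
  (X=2, W=0, V=0, Z=0, Y=1, U=4) weight 1/240
  (X=2, W=0, V=0, Z=2, Y=1, U=1) weight 1/240
  (X=2, W=0, V=0, Z=2, Y=1, U=2) weight 1/240
  (X=2, W=0, V=0, Z=2, Y=1, U=3) weight 1/240
  (X=2, W=0, V=0, Z=2, Y=1, U=4) weight 1/240
  (X=3, W=0, V=0, Z=1, Y=0, U=1) weight 1/240
  … 63 more
Group by Y:
  weight(Y=0) = 1/24
  weight(Y=1) = 1/8
Total weight = 1/24 + 1/8 = 1/6
P(Y=0 | obs) = 1/24 / 1/6 = 1/4
P(Y=1 | obs) = 1/8 / 1/6 = 3/4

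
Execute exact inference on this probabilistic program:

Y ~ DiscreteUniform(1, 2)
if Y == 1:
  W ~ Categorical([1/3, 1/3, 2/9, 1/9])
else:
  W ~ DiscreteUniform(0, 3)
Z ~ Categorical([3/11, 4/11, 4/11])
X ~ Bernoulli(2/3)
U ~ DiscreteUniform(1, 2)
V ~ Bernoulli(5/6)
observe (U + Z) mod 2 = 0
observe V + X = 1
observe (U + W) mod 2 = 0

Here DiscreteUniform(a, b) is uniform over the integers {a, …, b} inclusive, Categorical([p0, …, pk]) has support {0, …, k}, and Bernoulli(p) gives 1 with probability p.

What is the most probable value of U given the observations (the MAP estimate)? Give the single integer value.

Enumerate traces; 24 have nonzero weight after conditioning:
  (Y=1, W=0, Z=0, X=0, U=2, V=1) weight 5/792
  (Y=1, W=0, Z=0, X=1, U=2, V=0) weight 1/396
  (Y=1, W=0, Z=2, X=0, U=2, V=1) weight 5/594
  (Y=1, W=0, Z=2, X=1, U=2, V=0) weight 1/297
  (Y=1, W=1, Z=1, X=0, U=1, V=1) weight 5/594
  (Y=1, W=1, Z=1, X=1, U=1, V=0) weight 1/297
  (Y=1, W=2, Z=0, X=0, U=2, V=1) weight 5/1188
  (Y=1, W=2, Z=0, X=1, U=2, V=0) weight 1/594
  … 16 more
Group by U:
  weight(U=1) = 119/3564
  weight(U=2) = 931/14256
Total weight = 119/3564 + 931/14256 = 469/4752
P(U=1 | obs) = 119/3564 / 469/4752 = 68/201
P(U=2 | obs) = 931/14256 / 469/4752 = 133/201
argmax = 2

argmax_v P(U = v | obs) = 2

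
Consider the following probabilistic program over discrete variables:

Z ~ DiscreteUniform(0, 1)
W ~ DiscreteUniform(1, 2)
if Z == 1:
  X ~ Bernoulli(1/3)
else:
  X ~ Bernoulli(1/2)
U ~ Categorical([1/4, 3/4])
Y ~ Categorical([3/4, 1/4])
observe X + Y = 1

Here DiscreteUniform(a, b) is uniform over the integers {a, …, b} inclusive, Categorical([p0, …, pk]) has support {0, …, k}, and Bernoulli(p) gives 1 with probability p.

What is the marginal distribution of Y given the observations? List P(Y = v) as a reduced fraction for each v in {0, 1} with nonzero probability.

P(Y=0) = 15/22, P(Y=1) = 7/22

Enumerate traces; 16 have nonzero weight after conditioning:
  (Z=0, W=1, X=0, U=0, Y=1) weight 1/128
  (Z=0, W=1, X=0, U=1, Y=1) weight 3/128
  (Z=0, W=1, X=1, U=0, Y=0) weight 3/128
  (Z=0, W=1, X=1, U=1, Y=0) weight 9/128
  (Z=0, W=2, X=0, U=0, Y=1) weight 1/128
  (Z=0, W=2, X=0, U=1, Y=1) weight 3/128
  (Z=0, W=2, X=1, U=0, Y=0) weight 3/128
  (Z=0, W=2, X=1, U=1, Y=0) weight 9/128
  … 8 more
Group by Y:
  weight(Y=0) = 5/16
  weight(Y=1) = 7/48
Total weight = 5/16 + 7/48 = 11/24
P(Y=0 | obs) = 5/16 / 11/24 = 15/22
P(Y=1 | obs) = 7/48 / 11/24 = 7/22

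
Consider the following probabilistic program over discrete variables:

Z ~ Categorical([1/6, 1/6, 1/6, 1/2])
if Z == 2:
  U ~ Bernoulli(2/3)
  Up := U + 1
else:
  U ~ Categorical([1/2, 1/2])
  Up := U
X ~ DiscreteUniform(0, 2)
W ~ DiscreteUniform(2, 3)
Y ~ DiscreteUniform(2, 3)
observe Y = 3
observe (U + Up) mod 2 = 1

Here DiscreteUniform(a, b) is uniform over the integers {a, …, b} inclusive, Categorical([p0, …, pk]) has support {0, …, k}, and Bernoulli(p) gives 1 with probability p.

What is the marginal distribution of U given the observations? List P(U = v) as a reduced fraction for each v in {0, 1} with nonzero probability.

P(U=0) = 1/3, P(U=1) = 2/3

Enumerate traces; 12 have nonzero weight after conditioning:
  (Z=2, U=0, X=0, W=2, Y=3) weight 1/216
  (Z=2, U=0, X=0, W=3, Y=3) weight 1/216
  (Z=2, U=0, X=1, W=2, Y=3) weight 1/216
  (Z=2, U=0, X=1, W=3, Y=3) weight 1/216
  (Z=2, U=0, X=2, W=2, Y=3) weight 1/216
  (Z=2, U=0, X=2, W=3, Y=3) weight 1/216
  (Z=2, U=1, X=0, W=2, Y=3) weight 1/108
  (Z=2, U=1, X=0, W=3, Y=3) weight 1/108
  … 4 more
Group by U:
  weight(U=0) = 1/36
  weight(U=1) = 1/18
Total weight = 1/36 + 1/18 = 1/12
P(U=0 | obs) = 1/36 / 1/12 = 1/3
P(U=1 | obs) = 1/18 / 1/12 = 2/3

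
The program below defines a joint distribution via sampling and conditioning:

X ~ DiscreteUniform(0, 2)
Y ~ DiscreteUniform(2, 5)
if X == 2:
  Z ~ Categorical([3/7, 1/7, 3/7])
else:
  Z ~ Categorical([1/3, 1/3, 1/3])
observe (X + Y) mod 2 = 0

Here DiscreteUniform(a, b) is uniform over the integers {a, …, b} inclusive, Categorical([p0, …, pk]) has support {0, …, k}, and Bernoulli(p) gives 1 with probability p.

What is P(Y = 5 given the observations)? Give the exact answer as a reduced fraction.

P(Y = 5 | obs) = 1/6

Enumerate traces; 18 have nonzero weight after conditioning:
  (X=0, Y=2, Z=0) weight 1/36
  (X=0, Y=2, Z=1) weight 1/36
  (X=0, Y=2, Z=2) weight 1/36
  (X=0, Y=4, Z=0) weight 1/36
  (X=0, Y=4, Z=1) weight 1/36
  (X=0, Y=4, Z=2) weight 1/36
  (X=1, Y=3, Z=0) weight 1/36
  (X=1, Y=3, Z=1) weight 1/36
  (X=1, Y=5, Z=0) weight 1/36
  … 9 more
Group by Y:
  weight(Y=2) = 1/6
  weight(Y=3) = 1/12
  weight(Y=4) = 1/6
  weight(Y=5) = 1/12
Total weight = 1/6 + 1/12 + 1/6 + 1/12 = 1/2
P(Y=2 | obs) = 1/6 / 1/2 = 1/3
P(Y=3 | obs) = 1/12 / 1/2 = 1/6
P(Y=4 | obs) = 1/6 / 1/2 = 1/3
P(Y=5 | obs) = 1/12 / 1/2 = 1/6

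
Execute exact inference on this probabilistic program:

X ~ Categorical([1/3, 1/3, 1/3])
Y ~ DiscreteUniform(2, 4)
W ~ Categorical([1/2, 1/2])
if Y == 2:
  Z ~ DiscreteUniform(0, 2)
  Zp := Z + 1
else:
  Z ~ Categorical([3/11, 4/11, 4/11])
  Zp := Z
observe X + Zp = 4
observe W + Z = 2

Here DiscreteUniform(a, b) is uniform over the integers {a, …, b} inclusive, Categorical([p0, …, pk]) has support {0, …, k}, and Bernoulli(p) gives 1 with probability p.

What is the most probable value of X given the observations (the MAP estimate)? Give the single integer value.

argmax_v P(X = v | obs) = 2

Enumerate traces; 4 have nonzero weight after conditioning:
  (X=1, Y=2, W=0, Z=2) weight 1/54
  (X=2, Y=2, W=1, Z=1) weight 1/54
  (X=2, Y=3, W=0, Z=2) weight 2/99
  (X=2, Y=4, W=0, Z=2) weight 2/99
Group by X:
  weight(X=1) = 1/54
  weight(X=2) = 35/594
Total weight = 1/54 + 35/594 = 23/297
P(X=1 | obs) = 1/54 / 23/297 = 11/46
P(X=2 | obs) = 35/594 / 23/297 = 35/46
argmax = 2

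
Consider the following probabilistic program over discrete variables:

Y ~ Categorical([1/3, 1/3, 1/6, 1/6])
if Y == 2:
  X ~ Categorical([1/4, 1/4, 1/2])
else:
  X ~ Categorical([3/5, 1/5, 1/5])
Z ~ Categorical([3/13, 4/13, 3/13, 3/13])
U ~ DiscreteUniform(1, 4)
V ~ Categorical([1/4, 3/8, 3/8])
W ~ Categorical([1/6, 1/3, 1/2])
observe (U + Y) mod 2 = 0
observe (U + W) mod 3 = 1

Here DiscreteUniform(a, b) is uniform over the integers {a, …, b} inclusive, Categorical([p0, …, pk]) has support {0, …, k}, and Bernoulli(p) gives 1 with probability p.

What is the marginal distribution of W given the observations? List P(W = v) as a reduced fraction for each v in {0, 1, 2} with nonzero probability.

Enumerate traces; 288 have nonzero weight after conditioning:
  (Y=0, X=0, Z=0, U=2, V=0, W=2) weight 3/2080
  (Y=0, X=0, Z=0, U=2, V=1, W=2) weight 9/4160
  (Y=0, X=0, Z=0, U=2, V=2, W=2) weight 9/4160
  (Y=0, X=0, Z=0, U=4, V=0, W=0) weight 1/2080
  (Y=0, X=0, Z=0, U=4, V=1, W=0) weight 3/4160
  (Y=0, X=0, Z=0, U=4, V=2, W=0) weight 3/4160
  (Y=0, X=0, Z=1, U=2, V=0, W=2) weight 1/520
  (Y=0, X=0, Z=1, U=2, V=1, W=2) weight 3/1040
  (Y=1, X=0, Z=0, U=3, V=0, W=1) weight 1/1040
  … 279 more
Group by W:
  weight(W=0) = 1/24
  weight(W=1) = 1/24
  weight(W=2) = 1/16
Total weight = 1/24 + 1/24 + 1/16 = 7/48
P(W=0 | obs) = 1/24 / 7/48 = 2/7
P(W=1 | obs) = 1/24 / 7/48 = 2/7
P(W=2 | obs) = 1/16 / 7/48 = 3/7

P(W=0) = 2/7, P(W=1) = 2/7, P(W=2) = 3/7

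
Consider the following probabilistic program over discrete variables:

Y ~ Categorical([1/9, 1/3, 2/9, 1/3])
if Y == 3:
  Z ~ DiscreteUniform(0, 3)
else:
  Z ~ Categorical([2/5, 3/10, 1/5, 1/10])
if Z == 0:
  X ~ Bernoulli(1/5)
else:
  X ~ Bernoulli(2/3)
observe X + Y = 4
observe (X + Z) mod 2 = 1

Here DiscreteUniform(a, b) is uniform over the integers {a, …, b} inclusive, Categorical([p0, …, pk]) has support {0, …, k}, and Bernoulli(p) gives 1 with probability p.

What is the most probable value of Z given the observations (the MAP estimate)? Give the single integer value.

argmax_v P(Z = v | obs) = 2

Enumerate traces; 2 have nonzero weight after conditioning:
  (Y=3, Z=0, X=1) weight 1/60
  (Y=3, Z=2, X=1) weight 1/18
Group by Z:
  weight(Z=0) = 1/60
  weight(Z=2) = 1/18
Total weight = 1/60 + 1/18 = 13/180
P(Z=0 | obs) = 1/60 / 13/180 = 3/13
P(Z=2 | obs) = 1/18 / 13/180 = 10/13
argmax = 2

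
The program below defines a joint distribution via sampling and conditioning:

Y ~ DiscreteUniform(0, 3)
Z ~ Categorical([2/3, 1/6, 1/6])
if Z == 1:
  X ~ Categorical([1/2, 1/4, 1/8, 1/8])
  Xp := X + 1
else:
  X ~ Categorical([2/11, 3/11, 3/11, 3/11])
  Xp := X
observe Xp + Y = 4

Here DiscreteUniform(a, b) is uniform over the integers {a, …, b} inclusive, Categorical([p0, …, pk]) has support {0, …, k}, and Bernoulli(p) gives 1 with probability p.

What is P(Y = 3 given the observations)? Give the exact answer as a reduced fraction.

Enumerate traces; 10 have nonzero weight after conditioning:
  (Y=0, Z=1, X=3) weight 1/192
  (Y=1, Z=0, X=3) weight 1/22
  (Y=1, Z=1, X=2) weight 1/192
  (Y=1, Z=2, X=3) weight 1/88
  (Y=2, Z=0, X=2) weight 1/22
  (Y=2, Z=1, X=1) weight 1/96
  (Y=2, Z=2, X=2) weight 1/88
  (Y=3, Z=0, X=1) weight 1/22
  … 2 more
Group by Y:
  weight(Y=0) = 1/192
  weight(Y=1) = 131/2112
  weight(Y=2) = 71/1056
  weight(Y=3) = 41/528
Total weight = 1/192 + 131/2112 + 71/1056 + 41/528 = 7/33
P(Y=0 | obs) = 1/192 / 7/33 = 11/448
P(Y=1 | obs) = 131/2112 / 7/33 = 131/448
P(Y=2 | obs) = 71/1056 / 7/33 = 71/224
P(Y=3 | obs) = 41/528 / 7/33 = 41/112

P(Y = 3 | obs) = 41/112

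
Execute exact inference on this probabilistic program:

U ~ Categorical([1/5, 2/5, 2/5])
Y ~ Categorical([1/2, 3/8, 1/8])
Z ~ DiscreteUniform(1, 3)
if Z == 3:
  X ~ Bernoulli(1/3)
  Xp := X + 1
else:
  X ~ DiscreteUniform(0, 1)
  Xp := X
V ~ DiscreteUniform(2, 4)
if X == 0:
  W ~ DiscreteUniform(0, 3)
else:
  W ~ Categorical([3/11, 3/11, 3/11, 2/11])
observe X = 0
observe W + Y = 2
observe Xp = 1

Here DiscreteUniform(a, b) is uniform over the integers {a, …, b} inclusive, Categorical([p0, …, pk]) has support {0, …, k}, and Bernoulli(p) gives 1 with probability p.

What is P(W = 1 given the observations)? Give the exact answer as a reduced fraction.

Enumerate traces; 27 have nonzero weight after conditioning:
  (U=0, Y=0, Z=3, X=0, V=2, W=2) weight 1/540
  (U=0, Y=0, Z=3, X=0, V=3, W=2) weight 1/540
  (U=0, Y=0, Z=3, X=0, V=4, W=2) weight 1/540
  (U=0, Y=1, Z=3, X=0, V=2, W=1) weight 1/720
  (U=0, Y=1, Z=3, X=0, V=3, W=1) weight 1/720
  (U=0, Y=1, Z=3, X=0, V=4, W=1) weight 1/720
  (U=0, Y=2, Z=3, X=0, V=2, W=0) weight 1/2160
  (U=0, Y=2, Z=3, X=0, V=3, W=0) weight 1/2160
  … 19 more
Group by W:
  weight(W=0) = 1/144
  weight(W=1) = 1/48
  weight(W=2) = 1/36
Total weight = 1/144 + 1/48 + 1/36 = 1/18
P(W=0 | obs) = 1/144 / 1/18 = 1/8
P(W=1 | obs) = 1/48 / 1/18 = 3/8
P(W=2 | obs) = 1/36 / 1/18 = 1/2

P(W = 1 | obs) = 3/8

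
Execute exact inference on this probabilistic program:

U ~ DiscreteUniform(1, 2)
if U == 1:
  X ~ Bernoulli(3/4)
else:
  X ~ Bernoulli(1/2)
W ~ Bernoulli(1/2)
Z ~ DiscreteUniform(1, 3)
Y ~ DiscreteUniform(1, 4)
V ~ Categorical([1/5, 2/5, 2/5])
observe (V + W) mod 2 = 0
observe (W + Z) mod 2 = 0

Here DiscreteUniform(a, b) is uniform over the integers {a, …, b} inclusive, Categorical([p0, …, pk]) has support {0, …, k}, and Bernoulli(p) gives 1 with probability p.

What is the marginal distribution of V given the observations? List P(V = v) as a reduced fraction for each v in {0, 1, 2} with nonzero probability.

Enumerate traces; 64 have nonzero weight after conditioning:
  (U=1, X=0, W=0, Z=2, Y=1, V=0) weight 1/960
  (U=1, X=0, W=0, Z=2, Y=1, V=2) weight 1/480
  (U=1, X=0, W=0, Z=2, Y=2, V=0) weight 1/960
  (U=1, X=0, W=0, Z=2, Y=2, V=2) weight 1/480
  (U=1, X=0, W=0, Z=2, Y=3, V=0) weight 1/960
  (U=1, X=0, W=0, Z=2, Y=3, V=2) weight 1/480
  (U=1, X=0, W=0, Z=2, Y=4, V=0) weight 1/960
  (U=1, X=0, W=0, Z=2, Y=4, V=2) weight 1/480
  (U=1, X=0, W=1, Z=1, Y=1, V=1) weight 1/480
  … 55 more
Group by V:
  weight(V=0) = 1/30
  weight(V=1) = 2/15
  weight(V=2) = 1/15
Total weight = 1/30 + 2/15 + 1/15 = 7/30
P(V=0 | obs) = 1/30 / 7/30 = 1/7
P(V=1 | obs) = 2/15 / 7/30 = 4/7
P(V=2 | obs) = 1/15 / 7/30 = 2/7

P(V=0) = 1/7, P(V=1) = 4/7, P(V=2) = 2/7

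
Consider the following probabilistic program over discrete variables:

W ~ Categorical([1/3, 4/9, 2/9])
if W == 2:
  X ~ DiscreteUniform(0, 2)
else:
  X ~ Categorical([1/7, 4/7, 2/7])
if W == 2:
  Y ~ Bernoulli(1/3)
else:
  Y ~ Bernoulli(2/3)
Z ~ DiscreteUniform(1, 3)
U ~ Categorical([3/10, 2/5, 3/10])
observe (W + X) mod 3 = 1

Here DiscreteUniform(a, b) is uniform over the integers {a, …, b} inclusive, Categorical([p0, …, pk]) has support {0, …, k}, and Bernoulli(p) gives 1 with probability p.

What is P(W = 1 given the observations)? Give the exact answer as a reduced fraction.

P(W = 1 | obs) = 6/31

Enumerate traces; 54 have nonzero weight after conditioning:
  (W=0, X=1, Y=0, Z=1, U=0) weight 2/315
  (W=0, X=1, Y=0, Z=1, U=1) weight 8/945
  (W=0, X=1, Y=0, Z=1, U=2) weight 2/315
  (W=0, X=1, Y=0, Z=2, U=0) weight 2/315
  (W=0, X=1, Y=0, Z=2, U=1) weight 8/945
  (W=0, X=1, Y=0, Z=2, U=2) weight 2/315
  (W=0, X=1, Y=0, Z=3, U=0) weight 2/315
  (W=0, X=1, Y=0, Z=3, U=1) weight 8/945
  (W=1, X=0, Y=0, Z=1, U=0) weight 2/945
  (W=2, X=2, Y=0, Z=1, U=0) weight 2/405
  … 44 more
Group by W:
  weight(W=0) = 4/21
  weight(W=1) = 4/63
  weight(W=2) = 2/27
Total weight = 4/21 + 4/63 + 2/27 = 62/189
P(W=0 | obs) = 4/21 / 62/189 = 18/31
P(W=1 | obs) = 4/63 / 62/189 = 6/31
P(W=2 | obs) = 2/27 / 62/189 = 7/31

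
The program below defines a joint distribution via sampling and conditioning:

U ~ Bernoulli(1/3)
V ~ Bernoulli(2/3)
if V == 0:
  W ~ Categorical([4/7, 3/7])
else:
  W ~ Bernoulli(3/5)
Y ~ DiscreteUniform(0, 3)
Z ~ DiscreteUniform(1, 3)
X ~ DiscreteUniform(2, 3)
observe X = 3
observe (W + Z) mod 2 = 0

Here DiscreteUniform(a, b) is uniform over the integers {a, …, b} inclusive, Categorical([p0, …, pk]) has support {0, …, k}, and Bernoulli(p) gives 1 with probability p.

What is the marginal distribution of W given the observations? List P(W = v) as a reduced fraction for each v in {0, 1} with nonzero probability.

Enumerate traces; 48 have nonzero weight after conditioning:
  (U=0, V=0, W=0, Y=0, Z=2, X=3) weight 1/189
  (U=0, V=0, W=0, Y=1, Z=2, X=3) weight 1/189
  (U=0, V=0, W=0, Y=2, Z=2, X=3) weight 1/189
  (U=0, V=0, W=0, Y=3, Z=2, X=3) weight 1/189
  (U=0, V=0, W=1, Y=0, Z=1, X=3) weight 1/252
  (U=0, V=0, W=1, Y=0, Z=3, X=3) weight 1/252
  (U=0, V=0, W=1, Y=1, Z=1, X=3) weight 1/252
  (U=0, V=0, W=1, Y=1, Z=3, X=3) weight 1/252
  … 40 more
Group by W:
  weight(W=0) = 8/105
  weight(W=1) = 19/105
Total weight = 8/105 + 19/105 = 9/35
P(W=0 | obs) = 8/105 / 9/35 = 8/27
P(W=1 | obs) = 19/105 / 9/35 = 19/27

P(W=0) = 8/27, P(W=1) = 19/27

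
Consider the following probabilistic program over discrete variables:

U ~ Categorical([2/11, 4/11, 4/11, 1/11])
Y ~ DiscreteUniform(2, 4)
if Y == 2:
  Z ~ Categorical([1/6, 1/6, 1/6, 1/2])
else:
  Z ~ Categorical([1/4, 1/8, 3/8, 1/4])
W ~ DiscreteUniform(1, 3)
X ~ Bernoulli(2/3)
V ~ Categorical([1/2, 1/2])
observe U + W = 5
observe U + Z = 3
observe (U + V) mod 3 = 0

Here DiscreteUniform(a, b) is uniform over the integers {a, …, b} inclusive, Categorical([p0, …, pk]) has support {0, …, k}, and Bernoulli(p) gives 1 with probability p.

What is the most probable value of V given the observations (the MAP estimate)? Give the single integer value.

Enumerate traces; 12 have nonzero weight after conditioning:
  (U=2, Y=2, Z=1, W=3, X=0, V=1) weight 1/891
  (U=2, Y=2, Z=1, W=3, X=1, V=1) weight 2/891
  (U=2, Y=3, Z=1, W=3, X=0, V=1) weight 1/1188
  (U=2, Y=3, Z=1, W=3, X=1, V=1) weight 1/594
  (U=2, Y=4, Z=1, W=3, X=0, V=1) weight 1/1188
  (U=2, Y=4, Z=1, W=3, X=1, V=1) weight 1/594
  (U=3, Y=2, Z=0, W=2, X=0, V=0) weight 1/3564
  (U=3, Y=2, Z=0, W=2, X=1, V=0) weight 1/1782
  … 4 more
Group by V:
  weight(V=0) = 1/297
  weight(V=1) = 5/594
Total weight = 1/297 + 5/594 = 7/594
P(V=0 | obs) = 1/297 / 7/594 = 2/7
P(V=1 | obs) = 5/594 / 7/594 = 5/7
argmax = 1

argmax_v P(V = v | obs) = 1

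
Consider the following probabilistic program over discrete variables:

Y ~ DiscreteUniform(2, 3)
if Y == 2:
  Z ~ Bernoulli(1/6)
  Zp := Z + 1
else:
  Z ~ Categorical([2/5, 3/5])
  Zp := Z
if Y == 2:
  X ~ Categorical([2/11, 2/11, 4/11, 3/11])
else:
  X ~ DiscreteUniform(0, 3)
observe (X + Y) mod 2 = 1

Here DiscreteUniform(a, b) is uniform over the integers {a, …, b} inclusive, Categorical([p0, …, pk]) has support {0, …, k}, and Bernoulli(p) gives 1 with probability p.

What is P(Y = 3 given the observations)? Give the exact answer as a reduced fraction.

P(Y = 3 | obs) = 11/21

Enumerate traces; 8 have nonzero weight after conditioning:
  (Y=2, Z=0, X=1) weight 5/66
  (Y=2, Z=0, X=3) weight 5/44
  (Y=2, Z=1, X=1) weight 1/66
  (Y=2, Z=1, X=3) weight 1/44
  (Y=3, Z=0, X=0) weight 1/20
  (Y=3, Z=0, X=2) weight 1/20
  (Y=3, Z=1, X=0) weight 3/40
  (Y=3, Z=1, X=2) weight 3/40
Group by Y:
  weight(Y=2) = 5/22
  weight(Y=3) = 1/4
Total weight = 5/22 + 1/4 = 21/44
P(Y=2 | obs) = 5/22 / 21/44 = 10/21
P(Y=3 | obs) = 1/4 / 21/44 = 11/21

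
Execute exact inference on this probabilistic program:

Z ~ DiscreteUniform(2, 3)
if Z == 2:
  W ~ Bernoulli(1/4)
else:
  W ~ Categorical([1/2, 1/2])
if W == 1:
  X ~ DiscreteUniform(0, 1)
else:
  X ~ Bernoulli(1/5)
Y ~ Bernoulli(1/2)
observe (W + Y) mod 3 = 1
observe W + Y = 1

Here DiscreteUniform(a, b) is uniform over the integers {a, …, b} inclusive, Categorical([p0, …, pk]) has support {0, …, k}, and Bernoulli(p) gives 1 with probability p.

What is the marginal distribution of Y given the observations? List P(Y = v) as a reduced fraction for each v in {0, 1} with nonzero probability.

P(Y=0) = 3/8, P(Y=1) = 5/8

Enumerate traces; 8 have nonzero weight after conditioning:
  (Z=2, W=0, X=0, Y=1) weight 3/20
  (Z=2, W=0, X=1, Y=1) weight 3/80
  (Z=2, W=1, X=0, Y=0) weight 1/32
  (Z=2, W=1, X=1, Y=0) weight 1/32
  (Z=3, W=0, X=0, Y=1) weight 1/10
  (Z=3, W=0, X=1, Y=1) weight 1/40
  (Z=3, W=1, X=0, Y=0) weight 1/16
  (Z=3, W=1, X=1, Y=0) weight 1/16
Group by Y:
  weight(Y=0) = 3/16
  weight(Y=1) = 5/16
Total weight = 3/16 + 5/16 = 1/2
P(Y=0 | obs) = 3/16 / 1/2 = 3/8
P(Y=1 | obs) = 5/16 / 1/2 = 5/8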